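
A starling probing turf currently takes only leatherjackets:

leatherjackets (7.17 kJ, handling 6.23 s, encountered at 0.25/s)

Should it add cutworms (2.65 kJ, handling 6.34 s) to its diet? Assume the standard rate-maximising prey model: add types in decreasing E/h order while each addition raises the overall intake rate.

No

Intake rate on the current diet: R = (0.25×7.17) / (1 + 0.25×6.23) = 1.792/2.558 = 0.7009 kJ/s.
Profitability of cutworms: 2.65/6.34 = 0.418 kJ/s.
Since 0.418 < R, time spent handling cutworms is better spent searching.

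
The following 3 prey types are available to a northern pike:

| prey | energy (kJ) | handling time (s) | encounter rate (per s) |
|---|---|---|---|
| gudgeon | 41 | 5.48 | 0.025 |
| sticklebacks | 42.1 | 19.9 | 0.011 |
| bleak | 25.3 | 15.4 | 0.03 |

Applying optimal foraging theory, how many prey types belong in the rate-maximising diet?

3

Profitabilities (E/h, kJ/s): gudgeon 7.48, sticklebacks 2.12, bleak 1.64. Add prey in this order while the next type's profitability exceeds the intake rate on those already taken.
Rate on top 1: 0.9015. sticklebacks: 2.12 > 0.9015 → include.
Rate on top 2: 1.097. bleak: 1.64 > 1.097 → include.
Optimal diet: gudgeon, sticklebacks, bleak — 3 of 3 types.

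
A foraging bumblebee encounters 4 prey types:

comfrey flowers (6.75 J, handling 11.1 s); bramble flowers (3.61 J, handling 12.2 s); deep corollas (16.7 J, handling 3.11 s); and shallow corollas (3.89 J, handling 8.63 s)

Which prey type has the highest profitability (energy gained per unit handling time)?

deep corollas

Profitability E/h (J/s): comfrey flowers = 6.75/11.1 = 0.608, bramble flowers = 3.61/12.2 = 0.296, deep corollas = 16.7/3.11 = 5.37, shallow corollas = 3.89/8.63 = 0.451.
Ranked: deep corollas > comfrey flowers > shallow corollas > bramble flowers.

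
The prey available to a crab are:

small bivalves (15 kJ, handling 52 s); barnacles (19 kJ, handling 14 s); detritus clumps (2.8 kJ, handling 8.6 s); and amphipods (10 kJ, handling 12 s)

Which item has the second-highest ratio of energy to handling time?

amphipods

In descending order of E/h:
barnacles: 19/14 = 1.36 kJ/s
amphipods: 10/12 = 0.833 kJ/s
detritus clumps: 2.8/8.6 = 0.326 kJ/s
small bivalves: 15/52 = 0.288 kJ/s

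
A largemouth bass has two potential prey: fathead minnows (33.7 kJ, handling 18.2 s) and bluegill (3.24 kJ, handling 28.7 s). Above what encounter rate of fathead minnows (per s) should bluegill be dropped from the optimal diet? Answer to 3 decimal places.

0.004 per s

The zero-one rule: include bluegill iff E₂/h₂ > λE₁/(1+λh₁). Equality gives the switch point.
λE₁h₂ = E₂ + λE₂h₁ ⇒ λ = E₂/(E₁h₂ − E₂h₁) = 3.24/(967.2 − 58.97) = 0.003567 per s.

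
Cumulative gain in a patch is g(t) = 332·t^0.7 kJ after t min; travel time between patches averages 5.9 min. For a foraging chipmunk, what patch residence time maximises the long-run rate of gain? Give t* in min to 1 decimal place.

13.8 min

By the marginal value theorem, leave when the instantaneous gain rate g'(t) equals the habitat-wide average g(t)/(T + t).
g'(t) = 0.7·332·t^-0.3. Setting 0.7·332·t^-0.3 = 332·t^0.7/(5.9+t) gives 0.7(5.9+t) = t, so 0.30·t = 0.7×5.9.
t* = 0.7×5.9/0.30 = 13.77 min.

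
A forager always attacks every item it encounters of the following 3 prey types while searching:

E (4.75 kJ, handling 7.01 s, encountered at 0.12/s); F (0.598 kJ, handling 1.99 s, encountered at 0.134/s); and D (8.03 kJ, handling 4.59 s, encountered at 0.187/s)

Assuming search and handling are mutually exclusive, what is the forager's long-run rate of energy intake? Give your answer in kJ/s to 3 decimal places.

0.725 kJ/s

Energy encountered per unit search time: 0.12×4.75 + 0.134×0.598 + 0.187×8.03 = 2.152 kJ/s.
Handling time per unit search time: 0.12×7.01 + 0.134×1.99 + 0.187×4.59 = 1.966.
Rate = 2.152/(1 + 1.966) = 0.7254 kJ/s.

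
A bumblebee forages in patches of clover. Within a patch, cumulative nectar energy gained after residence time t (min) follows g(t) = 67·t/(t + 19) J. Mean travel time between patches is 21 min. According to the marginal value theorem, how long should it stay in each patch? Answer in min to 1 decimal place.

20.0 min

By the marginal value theorem, leave when the instantaneous gain rate g'(t) equals the habitat-wide average g(t)/(T + t).
g'(t) = 67·19/(t + 19)². Setting 67·19/(t+19)² = 67t/[(t+19)(21+t)] gives 19(21+t) = t(t+19), so t² = 19×21 = 399.
t* = √399 = 19.97 min.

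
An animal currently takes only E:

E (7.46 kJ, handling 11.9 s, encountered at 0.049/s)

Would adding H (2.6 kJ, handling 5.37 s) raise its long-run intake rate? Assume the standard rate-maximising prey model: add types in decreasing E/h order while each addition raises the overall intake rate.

On E alone, R = ΣλE/(1+Σλh) = 0.3655/1.583 = 0.2309 kJ/s.
H: E/h = 2.6/5.37 = 0.4842 kJ/s.
Since 0.4842 > R, including H increases the long-run rate.

Yes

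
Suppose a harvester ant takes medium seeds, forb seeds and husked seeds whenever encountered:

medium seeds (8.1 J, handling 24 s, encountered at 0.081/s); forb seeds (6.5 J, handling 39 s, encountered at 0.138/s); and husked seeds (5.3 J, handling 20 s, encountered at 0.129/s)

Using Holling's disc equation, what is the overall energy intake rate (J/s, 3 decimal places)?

0.205 J/s

R = (0.081×8.1 + 0.138×6.5 + 0.129×5.3) / (1 + 0.081×24 + 0.138×39 + 0.129×20) = 2.237/10.91 = 0.2051 J/s.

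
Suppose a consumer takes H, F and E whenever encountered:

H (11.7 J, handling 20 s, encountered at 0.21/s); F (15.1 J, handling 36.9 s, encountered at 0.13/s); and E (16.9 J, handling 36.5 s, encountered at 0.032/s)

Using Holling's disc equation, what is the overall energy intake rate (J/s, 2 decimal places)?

Energy encountered per unit search time: 0.21×11.7 + 0.13×15.1 + 0.032×16.9 = 4.961 J/s.
Handling time per unit search time: 0.21×20 + 0.13×36.9 + 0.032×36.5 = 10.16.
Rate = 4.961/(1 + 10.16) = 0.4443 J/s.

0.44 J/s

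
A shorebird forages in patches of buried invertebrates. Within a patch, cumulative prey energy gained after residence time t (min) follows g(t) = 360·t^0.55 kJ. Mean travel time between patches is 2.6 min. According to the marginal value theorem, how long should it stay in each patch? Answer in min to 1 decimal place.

By the marginal value theorem, leave when the instantaneous gain rate g'(t) equals the habitat-wide average g(t)/(T + t).
g'(t) = 0.55·360·t^-0.45. Setting 0.55·360·t^-0.45 = 360·t^0.55/(2.6+t) gives 0.55(2.6+t) = t, so 0.45·t = 0.55×2.6.
t* = 0.55×2.6/0.45 = 3.178 min.

3.2 min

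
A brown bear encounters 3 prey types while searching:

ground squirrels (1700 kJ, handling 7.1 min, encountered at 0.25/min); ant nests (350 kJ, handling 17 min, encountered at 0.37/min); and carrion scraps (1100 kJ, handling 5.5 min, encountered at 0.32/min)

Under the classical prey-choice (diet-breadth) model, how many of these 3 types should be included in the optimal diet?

2

Rank by E/h (kJ/min): ground squirrels 239, carrion scraps 200, ant nests 20.6. Include each in turn until the next type's E/h falls below the running intake rate.
Rate on top 1: 153.2. carrion scraps: 200 > 153.2 → include.
Rate on top 2: 171.3. ant nests: 20.6 < 171.3 → exclude; stop.
Optimal diet: ground squirrels, carrion scraps — 2 of 3 types.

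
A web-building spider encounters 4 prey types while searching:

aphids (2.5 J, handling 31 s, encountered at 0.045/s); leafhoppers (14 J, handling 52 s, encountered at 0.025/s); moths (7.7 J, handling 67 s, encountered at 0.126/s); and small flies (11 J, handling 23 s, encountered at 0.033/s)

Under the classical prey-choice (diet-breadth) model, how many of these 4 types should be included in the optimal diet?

2

Profitabilities (E/h, J/s): small flies 0.478, leafhoppers 0.269, moths 0.115, aphids 0.0806. Add prey in this order while the next type's profitability exceeds the intake rate on those already taken.
Rate on top 1: 0.2064. leafhoppers: 0.269 > 0.2064 → include.
Rate on top 2: 0.2331. moths: 0.115 < 0.2331 → exclude; stop.
Optimal diet: small flies, leafhoppers — 2 of 4 types.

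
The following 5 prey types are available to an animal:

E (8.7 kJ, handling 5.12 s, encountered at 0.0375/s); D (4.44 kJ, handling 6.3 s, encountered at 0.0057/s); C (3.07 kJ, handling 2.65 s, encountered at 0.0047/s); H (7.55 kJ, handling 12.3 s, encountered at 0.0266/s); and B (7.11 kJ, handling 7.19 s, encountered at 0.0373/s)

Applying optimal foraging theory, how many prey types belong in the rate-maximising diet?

Rank by E/h (kJ/s): E 1.7, C 1.16, B 0.989, D 0.705, H 0.614. Include each in turn until the next type's E/h falls below the running intake rate.
Rate on top 1: 0.2737. C: 1.16 > 0.2737 → include.
Rate on top 2: 0.2828. B: 0.989 > 0.2828 → include.
Rate on top 3: 0.4114. D: 0.705 > 0.4114 → include.
Rate on top 4: 0.4184. H: 0.614 > 0.4184 → include.
Optimal diet: E, C, B, D, H — 5 of 5 types.

5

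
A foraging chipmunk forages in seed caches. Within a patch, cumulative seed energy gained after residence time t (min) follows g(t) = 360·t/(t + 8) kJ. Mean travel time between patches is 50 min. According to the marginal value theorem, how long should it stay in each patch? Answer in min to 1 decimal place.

20.0 min

By the marginal value theorem, leave when the instantaneous gain rate g'(t) equals the habitat-wide average g(t)/(T + t).
g'(t) = 360·8/(t + 8)². Setting 360·8/(t+8)² = 360t/[(t+8)(50+t)] gives 8(50+t) = t(t+8), so t² = 8×50 = 400.
t* = √400 = 20 min.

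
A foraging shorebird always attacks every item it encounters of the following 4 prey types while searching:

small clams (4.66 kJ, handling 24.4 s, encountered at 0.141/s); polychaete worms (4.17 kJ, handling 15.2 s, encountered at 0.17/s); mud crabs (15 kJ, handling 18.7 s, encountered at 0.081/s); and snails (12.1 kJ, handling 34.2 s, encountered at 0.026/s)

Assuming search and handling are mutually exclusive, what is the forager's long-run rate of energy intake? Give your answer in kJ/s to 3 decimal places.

0.307 kJ/s

R = (0.141×4.66 + 0.17×4.17 + 0.081×15 + 0.026×12.1) / (1 + 0.141×24.4 + 0.17×15.2 + 0.081×18.7 + 0.026×34.2) = 2.896/9.428 = 0.3071 kJ/s.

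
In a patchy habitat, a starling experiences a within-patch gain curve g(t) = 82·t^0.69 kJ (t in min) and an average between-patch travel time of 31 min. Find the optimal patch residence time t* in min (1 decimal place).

Optimal t* satisfies g'(t*) = g(t*)/(T + t*).
g'(t) = 0.69·82·t^-0.31. Setting 0.69·82·t^-0.31 = 82·t^0.69/(31+t) gives 0.69(31+t) = t, so 0.31·t = 0.69×31.
t* = 0.69×31/0.31 = 69 min.

69.0 min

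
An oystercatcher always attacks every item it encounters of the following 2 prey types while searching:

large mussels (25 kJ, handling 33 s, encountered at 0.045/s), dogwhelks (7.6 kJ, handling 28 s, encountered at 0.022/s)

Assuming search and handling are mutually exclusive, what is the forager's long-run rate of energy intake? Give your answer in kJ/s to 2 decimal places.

0.42 kJ/s

R = Σλ_iE_i / (1 + Σλ_ih_i)
Numerator: 0.045×25 + 0.022×7.6 = 1.292
Denominator: 1 + 0.045×33 + 0.022×28 = 3.101
R = 1.292/3.101 = 0.4167 kJ/s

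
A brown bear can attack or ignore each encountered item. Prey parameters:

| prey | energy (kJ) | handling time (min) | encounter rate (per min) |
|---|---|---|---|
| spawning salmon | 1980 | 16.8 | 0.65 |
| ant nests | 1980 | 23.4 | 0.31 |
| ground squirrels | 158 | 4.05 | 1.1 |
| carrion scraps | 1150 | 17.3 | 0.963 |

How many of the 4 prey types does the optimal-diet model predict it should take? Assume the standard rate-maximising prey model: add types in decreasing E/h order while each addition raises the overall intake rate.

E/h in descending order: spawning salmon 118, ant nests 84.6, carrion scraps 66.5, ground squirrels 39 kJ/min. The optimal diet is the largest prefix of this list for which every included type satisfies E_i/h_i > R on the types above it.
Rate on top 1: 108. ant nests: 84.6 < 108 → exclude; stop.
Optimal diet: spawning salmon — 1 of 4 types.

1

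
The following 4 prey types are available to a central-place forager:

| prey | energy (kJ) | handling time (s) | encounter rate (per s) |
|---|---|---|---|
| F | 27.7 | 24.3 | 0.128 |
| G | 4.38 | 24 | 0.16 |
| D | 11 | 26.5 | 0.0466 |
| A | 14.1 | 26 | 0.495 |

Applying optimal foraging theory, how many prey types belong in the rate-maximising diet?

E/h in descending order: F 1.14, A 0.542, D 0.415, G 0.182 kJ/s. The optimal diet is the largest prefix of this list for which every included type satisfies E_i/h_i > R on the types above it.
Rate on top 1: 0.8626. A: 0.542 < 0.8626 → exclude; stop.
Optimal diet: F — 1 of 4 types.

1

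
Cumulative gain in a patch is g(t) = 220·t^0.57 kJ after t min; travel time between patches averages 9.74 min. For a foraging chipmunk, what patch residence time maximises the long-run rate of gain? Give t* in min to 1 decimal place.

Maximise g(t)/(T+t): set derivative to zero → g'(t)(T+t) = g(t).
g'(t) = 0.57·220·t^-0.43. Setting 0.57·220·t^-0.43 = 220·t^0.57/(9.74+t) gives 0.57(9.74+t) = t, so 0.43·t = 0.57×9.74.
t* = 0.57×9.74/0.43 = 12.91 min.

12.9 min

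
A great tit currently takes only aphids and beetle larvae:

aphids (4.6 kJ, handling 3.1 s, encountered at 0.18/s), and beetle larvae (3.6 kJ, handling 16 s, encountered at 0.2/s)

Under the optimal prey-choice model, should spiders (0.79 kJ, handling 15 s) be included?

Current rate: (0.18×4.6 + 0.2×3.6)/(1 + 0.18×3.1 + 0.2×16) = 0.3253 kJ/s.
spiders: E/h = 0.79/15 = 0.05267 kJ/s.
Since 0.05267 < R, time spent handling spiders is better spent searching.

No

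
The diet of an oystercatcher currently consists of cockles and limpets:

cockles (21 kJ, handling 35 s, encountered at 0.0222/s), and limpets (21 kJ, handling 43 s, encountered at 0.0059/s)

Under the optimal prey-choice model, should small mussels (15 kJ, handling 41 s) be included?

On cockles and limpets alone, R = ΣλE/(1+Σλh) = 0.5901/2.031 = 0.2906 kJ/s.
small mussels: E/h = 15/41 = 0.3659 kJ/s.
0.3659 > 0.2906, so adding small mussels raises the average — include it.

Yes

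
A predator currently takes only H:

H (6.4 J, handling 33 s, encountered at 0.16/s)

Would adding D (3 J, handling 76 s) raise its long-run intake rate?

No

Intake rate on the current diet: R = (0.16×6.4) / (1 + 0.16×33) = 1.024/6.28 = 0.1631 J/s.
D: E/h = 3/76 = 0.03947 J/s.
0.03947 < 0.1631, so adding D would lower the average — exclude it.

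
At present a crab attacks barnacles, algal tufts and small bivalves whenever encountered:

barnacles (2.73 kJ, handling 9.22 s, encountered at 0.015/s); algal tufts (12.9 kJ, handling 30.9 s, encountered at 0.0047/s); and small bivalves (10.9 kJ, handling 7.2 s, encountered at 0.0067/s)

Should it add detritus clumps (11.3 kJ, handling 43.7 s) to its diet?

Intake rate on the current diet: R = (0.015×2.73 + 0.0047×12.9 + 0.0067×10.9) / (1 + 0.015×9.22 + 0.0047×30.9 + 0.0067×7.2) = 0.1746/1.332 = 0.1311 kJ/s.
detritus clumps: E/h = 11.3/43.7 = 0.2586 kJ/s.
Since 0.2586 > R, including detritus clumps increases the long-run rate.

Yes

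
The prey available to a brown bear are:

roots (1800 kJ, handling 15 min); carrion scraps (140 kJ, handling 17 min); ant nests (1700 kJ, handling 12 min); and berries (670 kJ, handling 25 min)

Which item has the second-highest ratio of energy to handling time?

Profitability E/h (kJ/min): roots = 1800/15 = 120, carrion scraps = 140/17 = 8.24, ant nests = 1700/12 = 142, berries = 670/25 = 26.8.
Ranked: ant nests > roots > berries > carrion scraps.

roots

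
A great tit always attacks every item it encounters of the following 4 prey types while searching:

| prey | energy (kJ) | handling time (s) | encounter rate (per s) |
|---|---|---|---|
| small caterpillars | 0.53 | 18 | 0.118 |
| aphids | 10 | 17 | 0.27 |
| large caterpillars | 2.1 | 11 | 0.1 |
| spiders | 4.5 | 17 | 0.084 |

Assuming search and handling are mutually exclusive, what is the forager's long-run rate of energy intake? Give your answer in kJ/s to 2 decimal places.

0.33 kJ/s

Energy encountered per unit search time: 0.118×0.53 + 0.27×10 + 0.1×2.1 + 0.084×4.5 = 3.351 kJ/s.
Handling time per unit search time: 0.118×18 + 0.27×17 + 0.1×11 + 0.084×17 = 9.242.
Rate = 3.351/(1 + 9.242) = 0.3271 kJ/s.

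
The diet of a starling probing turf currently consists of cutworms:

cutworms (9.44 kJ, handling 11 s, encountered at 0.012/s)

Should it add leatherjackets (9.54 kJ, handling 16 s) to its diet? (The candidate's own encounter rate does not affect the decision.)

Yes

Intake rate on the current diet: R = (0.012×9.44) / (1 + 0.012×11) = 0.1133/1.132 = 0.1001 kJ/s.
Profitability of leatherjackets: 9.54/16 = 0.5962 kJ/s.
0.5962 > 0.1001, so adding leatherjackets raises the average — include it.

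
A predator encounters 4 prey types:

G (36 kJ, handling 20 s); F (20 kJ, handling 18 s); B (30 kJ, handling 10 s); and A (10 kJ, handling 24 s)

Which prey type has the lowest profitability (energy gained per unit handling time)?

A

In descending order of E/h:
B: 30/10 = 3 kJ/s
G: 36/20 = 1.8 kJ/s
F: 20/18 = 1.11 kJ/s
A: 10/24 = 0.417 kJ/s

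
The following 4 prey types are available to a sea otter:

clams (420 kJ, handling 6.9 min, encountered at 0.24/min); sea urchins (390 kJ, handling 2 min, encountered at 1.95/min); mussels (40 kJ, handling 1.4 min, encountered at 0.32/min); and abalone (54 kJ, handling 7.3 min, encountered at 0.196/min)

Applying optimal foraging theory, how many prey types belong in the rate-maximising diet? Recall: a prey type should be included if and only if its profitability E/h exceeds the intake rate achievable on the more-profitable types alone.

E/h in descending order: sea urchins 195, clams 60.9, mussels 28.6, abalone 7.4 kJ/min. The optimal diet is the largest prefix of this list for which every included type satisfies E_i/h_i > R on the types above it.
Rate on top 1: 155.2. clams: 60.9 < 155.2 → exclude; stop.
Optimal diet: sea urchins — 1 of 4 types.

1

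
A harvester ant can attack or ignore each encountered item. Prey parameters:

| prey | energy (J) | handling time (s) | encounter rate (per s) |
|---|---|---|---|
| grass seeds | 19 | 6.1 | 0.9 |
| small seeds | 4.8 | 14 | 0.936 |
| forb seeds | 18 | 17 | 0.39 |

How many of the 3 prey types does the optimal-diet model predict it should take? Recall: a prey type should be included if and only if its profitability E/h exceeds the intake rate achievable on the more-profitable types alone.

Rank by E/h (J/s): grass seeds 3.11, forb seeds 1.06, small seeds 0.343. Include each in turn until the next type's E/h falls below the running intake rate.
Rate on top 1: 2.635. forb seeds: 1.06 < 2.635 → exclude; stop.
Optimal diet: grass seeds — 1 of 3 types.

1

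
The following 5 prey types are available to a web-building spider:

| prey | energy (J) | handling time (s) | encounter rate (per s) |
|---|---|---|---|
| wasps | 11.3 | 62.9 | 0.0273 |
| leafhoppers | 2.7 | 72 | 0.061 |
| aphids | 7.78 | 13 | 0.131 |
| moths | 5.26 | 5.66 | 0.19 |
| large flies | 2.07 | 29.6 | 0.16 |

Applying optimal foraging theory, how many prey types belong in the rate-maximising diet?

Rank by E/h (J/s): moths 0.929, aphids 0.598, wasps 0.18, large flies 0.0699, leafhoppers 0.0375. Include each in turn until the next type's E/h falls below the running intake rate.
Rate on top 1: 0.4815. aphids: 0.598 > 0.4815 → include.
Rate on top 2: 0.5342. wasps: 0.18 < 0.5342 → exclude; stop.
Optimal diet: moths, aphids — 2 of 5 types.

2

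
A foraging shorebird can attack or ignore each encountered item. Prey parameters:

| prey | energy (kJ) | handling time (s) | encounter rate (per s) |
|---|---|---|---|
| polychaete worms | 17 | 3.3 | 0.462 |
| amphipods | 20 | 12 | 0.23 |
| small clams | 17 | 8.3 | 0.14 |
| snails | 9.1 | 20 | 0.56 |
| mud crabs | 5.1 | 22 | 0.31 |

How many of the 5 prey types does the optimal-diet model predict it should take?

1

Profitabilities (E/h, kJ/s): polychaete worms 5.15, small clams 2.05, amphipods 1.67, snails 0.455, mud crabs 0.232. Add prey in this order while the next type's profitability exceeds the intake rate on those already taken.
Rate on top 1: 3.111. small clams: 2.05 < 3.111 → exclude; stop.
Optimal diet: polychaete worms — 1 of 5 types.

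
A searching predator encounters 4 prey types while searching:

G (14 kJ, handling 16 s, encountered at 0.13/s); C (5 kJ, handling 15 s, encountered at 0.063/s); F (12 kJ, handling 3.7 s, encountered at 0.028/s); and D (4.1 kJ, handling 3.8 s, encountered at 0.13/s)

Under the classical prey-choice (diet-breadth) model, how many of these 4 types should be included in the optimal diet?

3

Rank by E/h (kJ/s): F 3.24, D 1.08, G 0.875, C 0.333. Include each in turn until the next type's E/h falls below the running intake rate.
Rate on top 1: 0.3045. D: 1.08 > 0.3045 → include.
Rate on top 2: 0.5439. G: 0.875 > 0.5439 → include.
Rate on top 3: 0.7312. C: 0.333 < 0.7312 → exclude; stop.
Optimal diet: F, D, G — 3 of 4 types.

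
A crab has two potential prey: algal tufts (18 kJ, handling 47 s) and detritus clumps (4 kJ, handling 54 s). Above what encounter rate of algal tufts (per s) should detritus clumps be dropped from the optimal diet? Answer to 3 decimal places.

At the threshold, the rate on algal tufts alone equals the profitability of detritus clumps: λ·18/(1 + λ·47) = 4/54 = 0.07407.
Rearranging, λ(18 − 0.07407×47) = 0.07407, so λ = 0.07407/14.52 = 0.005102 per s.

0.005 per s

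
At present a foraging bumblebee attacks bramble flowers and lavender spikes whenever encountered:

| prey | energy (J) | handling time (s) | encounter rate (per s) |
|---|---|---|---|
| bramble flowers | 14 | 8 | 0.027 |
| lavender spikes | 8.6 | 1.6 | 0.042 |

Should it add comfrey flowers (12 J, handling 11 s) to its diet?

On bramble flowers and lavender spikes alone, R = ΣλE/(1+Σλh) = 0.7392/1.283 = 0.5761 J/s.
comfrey flowers: E/h = 12/11 = 1.091 J/s.
Since 1.091 > R, including comfrey flowers increases the long-run rate.

Yes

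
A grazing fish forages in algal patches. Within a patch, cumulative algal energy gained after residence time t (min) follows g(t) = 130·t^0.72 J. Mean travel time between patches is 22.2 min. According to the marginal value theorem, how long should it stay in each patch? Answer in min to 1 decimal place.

Optimal t* satisfies g'(t*) = g(t*)/(T + t*).
g'(t) = 0.72·130·t^-0.28. Setting 0.72·130·t^-0.28 = 130·t^0.72/(22.2+t) gives 0.72(22.2+t) = t, so 0.28·t = 0.72×22.2.
t* = 0.72×22.2/0.28 = 57.09 min.

57.1 min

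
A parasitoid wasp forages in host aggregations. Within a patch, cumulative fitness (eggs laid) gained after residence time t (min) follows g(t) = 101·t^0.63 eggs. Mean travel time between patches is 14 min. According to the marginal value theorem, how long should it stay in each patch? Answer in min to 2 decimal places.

23.84 min

Maximise g(t)/(T+t): set derivative to zero → g'(t)(T+t) = g(t).
g'(t) = 0.63·101·t^-0.37. Setting 0.63·101·t^-0.37 = 101·t^0.63/(14+t) gives 0.63(14+t) = t, so 0.37·t = 0.63×14.
t* = 0.63×14/0.37 = 23.84 min.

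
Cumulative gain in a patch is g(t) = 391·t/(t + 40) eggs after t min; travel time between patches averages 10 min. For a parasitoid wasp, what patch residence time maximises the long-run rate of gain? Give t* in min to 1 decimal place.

Optimal t* satisfies g'(t*) = g(t*)/(T + t*).
g'(t) = 391·40/(t + 40)². Setting 391·40/(t+40)² = 391t/[(t+40)(10+t)] gives 40(10+t) = t(t+40), so t² = 40×10 = 400.
t* = √400 = 20 min.

20.0 min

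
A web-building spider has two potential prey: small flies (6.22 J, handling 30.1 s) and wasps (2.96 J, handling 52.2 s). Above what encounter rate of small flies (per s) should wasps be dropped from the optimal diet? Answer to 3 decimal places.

Drop wasps once their profitability E₂/h₂ falls below the rate achievable on small flies alone: E₂/h₂ = λE₁/(1 + λh₁).
Solve for λ: λE₁h₂ = E₂(1 + λh₁) → λ(E₁h₂ − E₂h₁) = E₂ → λ = E₂/(E₁h₂ − E₂h₁).
λ = 2.96/(6.22×52.2 − 2.96×30.1) = 2.96/235.6 = 0.01256 per s.

0.013 per s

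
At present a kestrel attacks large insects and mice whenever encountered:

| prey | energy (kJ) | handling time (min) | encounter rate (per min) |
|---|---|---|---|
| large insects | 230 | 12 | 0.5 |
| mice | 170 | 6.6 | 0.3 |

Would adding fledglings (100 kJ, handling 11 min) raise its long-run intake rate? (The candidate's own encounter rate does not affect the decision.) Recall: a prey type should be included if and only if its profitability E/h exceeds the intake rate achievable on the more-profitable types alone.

No

Intake rate on the current diet: R = (0.5×230 + 0.3×170) / (1 + 0.5×12 + 0.3×6.6) = 166/8.98 = 18.49 kJ/min.
Profitability of fledglings: 100/11 = 9.091 kJ/min.
9.091 < 18.49, so adding fledglings would lower the average — exclude it.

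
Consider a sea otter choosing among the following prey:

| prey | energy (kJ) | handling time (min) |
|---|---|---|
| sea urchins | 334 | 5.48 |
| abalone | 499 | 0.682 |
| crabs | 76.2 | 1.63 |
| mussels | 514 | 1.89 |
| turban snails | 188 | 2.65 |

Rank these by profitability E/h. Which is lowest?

Profitability E/h (kJ/min): sea urchins = 334/5.48 = 60.9, abalone = 499/0.682 = 732, crabs = 76.2/1.63 = 46.7, mussels = 514/1.89 = 272, turban snails = 188/2.65 = 70.9.
Ranked: abalone > mussels > turban snails > sea urchins > crabs.

crabs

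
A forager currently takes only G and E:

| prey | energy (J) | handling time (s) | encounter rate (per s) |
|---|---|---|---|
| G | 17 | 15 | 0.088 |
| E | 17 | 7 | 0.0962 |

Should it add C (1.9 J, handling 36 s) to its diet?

Current rate: (0.088×17 + 0.0962×17)/(1 + 0.088×15 + 0.0962×7) = 1.046 J/s.
Profitability of C: 1.9/36 = 0.05278 J/s.
Since 0.05278 < R, time spent handling C is better spent searching.

No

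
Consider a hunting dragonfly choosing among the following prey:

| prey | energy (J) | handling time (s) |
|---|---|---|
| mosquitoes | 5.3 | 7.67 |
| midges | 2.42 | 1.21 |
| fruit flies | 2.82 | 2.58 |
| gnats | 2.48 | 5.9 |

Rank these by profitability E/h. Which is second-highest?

fruit flies

In descending order of E/h:
midges: 2.42/1.21 = 2 J/s
fruit flies: 2.82/2.58 = 1.09 J/s
mosquitoes: 5.3/7.67 = 0.691 J/s
gnats: 2.48/5.9 = 0.42 J/s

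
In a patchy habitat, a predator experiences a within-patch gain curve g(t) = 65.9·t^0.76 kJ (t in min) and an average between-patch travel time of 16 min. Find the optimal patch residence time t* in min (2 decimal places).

50.67 min

Maximise g(t)/(T+t): set derivative to zero → g'(t)(T+t) = g(t).
g'(t) = 0.76·65.9·t^-0.24. Setting 0.76·65.9·t^-0.24 = 65.9·t^0.76/(16+t) gives 0.76(16+t) = t, so 0.24·t = 0.76×16.
t* = 0.76×16/0.24 = 50.67 min.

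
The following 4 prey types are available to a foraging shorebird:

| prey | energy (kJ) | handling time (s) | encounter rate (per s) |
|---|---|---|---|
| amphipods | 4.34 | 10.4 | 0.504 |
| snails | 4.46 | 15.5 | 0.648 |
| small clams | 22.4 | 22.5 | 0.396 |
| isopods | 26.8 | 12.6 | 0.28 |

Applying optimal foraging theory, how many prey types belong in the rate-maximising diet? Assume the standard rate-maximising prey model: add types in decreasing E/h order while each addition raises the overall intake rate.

1

Rank by E/h (kJ/s): isopods 2.13, small clams 0.996, amphipods 0.417, snails 0.288. Include each in turn until the next type's E/h falls below the running intake rate.
Rate on top 1: 1.657. small clams: 0.996 < 1.657 → exclude; stop.
Optimal diet: isopods — 1 of 4 types.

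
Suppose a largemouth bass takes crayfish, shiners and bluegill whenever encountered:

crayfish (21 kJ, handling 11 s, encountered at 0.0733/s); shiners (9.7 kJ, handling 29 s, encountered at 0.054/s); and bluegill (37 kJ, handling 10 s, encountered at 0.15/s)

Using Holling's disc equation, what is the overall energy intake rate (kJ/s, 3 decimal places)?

1.563 kJ/s

R = Σλ_iE_i / (1 + Σλ_ih_i)
Numerator: 0.0733×21 + 0.054×9.7 + 0.15×37 = 7.613
Denominator: 1 + 0.0733×11 + 0.054×29 + 0.15×10 = 4.872
R = 7.613/4.872 = 1.563 kJ/s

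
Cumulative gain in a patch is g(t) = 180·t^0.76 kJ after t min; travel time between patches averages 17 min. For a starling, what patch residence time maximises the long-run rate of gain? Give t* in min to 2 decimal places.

53.83 min

Maximise g(t)/(T+t): set derivative to zero → g'(t)(T+t) = g(t).
g'(t) = 0.76·180·t^-0.24. Setting 0.76·180·t^-0.24 = 180·t^0.76/(17+t) gives 0.76(17+t) = t, so 0.24·t = 0.76×17.
t* = 0.76×17/0.24 = 53.83 min.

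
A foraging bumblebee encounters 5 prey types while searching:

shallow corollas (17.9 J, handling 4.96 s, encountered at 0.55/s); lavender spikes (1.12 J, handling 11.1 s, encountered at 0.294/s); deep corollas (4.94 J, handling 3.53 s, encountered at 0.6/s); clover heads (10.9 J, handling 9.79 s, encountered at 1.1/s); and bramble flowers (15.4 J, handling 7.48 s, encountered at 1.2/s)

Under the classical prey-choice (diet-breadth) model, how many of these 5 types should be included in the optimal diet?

1

Rank by E/h (J/s): shallow corollas 3.61, bramble flowers 2.06, deep corollas 1.4, clover heads 1.11, lavender spikes 0.101. Include each in turn until the next type's E/h falls below the running intake rate.
Rate on top 1: 2.641. bramble flowers: 2.06 < 2.641 → exclude; stop.
Optimal diet: shallow corollas — 1 of 5 types.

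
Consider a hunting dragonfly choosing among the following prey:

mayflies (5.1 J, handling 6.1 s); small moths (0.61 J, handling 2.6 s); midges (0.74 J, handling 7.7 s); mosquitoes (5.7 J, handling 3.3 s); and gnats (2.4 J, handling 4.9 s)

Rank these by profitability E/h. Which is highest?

In descending order of E/h:
mosquitoes: 5.7/3.3 = 1.73 J/s
mayflies: 5.1/6.1 = 0.836 J/s
gnats: 2.4/4.9 = 0.49 J/s
small moths: 0.61/2.6 = 0.235 J/s
midges: 0.74/7.7 = 0.0961 J/s

mosquitoes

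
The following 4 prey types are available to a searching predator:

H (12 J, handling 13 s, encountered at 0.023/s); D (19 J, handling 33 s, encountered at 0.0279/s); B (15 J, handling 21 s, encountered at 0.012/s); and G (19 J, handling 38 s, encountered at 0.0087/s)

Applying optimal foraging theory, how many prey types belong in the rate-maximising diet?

4

Rank by E/h (J/s): H 0.923, B 0.714, D 0.576, G 0.5. Include each in turn until the next type's E/h falls below the running intake rate.
Rate on top 1: 0.2125. B: 0.714 > 0.2125 → include.
Rate on top 2: 0.294. D: 0.576 > 0.294 → include.
Rate on top 3: 0.399. G: 0.5 > 0.399 → include.
Optimal diet: H, B, D, G — 4 of 4 types.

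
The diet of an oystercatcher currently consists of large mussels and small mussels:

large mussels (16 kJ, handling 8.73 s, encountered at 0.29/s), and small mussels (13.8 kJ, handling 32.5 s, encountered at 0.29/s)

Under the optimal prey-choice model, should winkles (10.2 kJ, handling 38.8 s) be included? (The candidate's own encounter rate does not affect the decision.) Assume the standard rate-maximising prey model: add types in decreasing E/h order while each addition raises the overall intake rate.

Current rate: (0.29×16 + 0.29×13.8)/(1 + 0.29×8.73 + 0.29×32.5) = 0.667 kJ/s.
winkles: E/h = 10.2/38.8 = 0.2629 kJ/s.
Since 0.2629 < R, time spent handling winkles is better spent searching.

No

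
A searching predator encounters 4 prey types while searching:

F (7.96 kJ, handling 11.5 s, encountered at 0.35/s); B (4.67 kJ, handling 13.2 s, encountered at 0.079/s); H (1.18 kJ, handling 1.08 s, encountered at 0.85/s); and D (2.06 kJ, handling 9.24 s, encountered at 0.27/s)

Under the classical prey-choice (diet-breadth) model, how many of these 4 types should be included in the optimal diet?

2

Rank by E/h (kJ/s): H 1.09, F 0.692, B 0.354, D 0.223. Include each in turn until the next type's E/h falls below the running intake rate.
Rate on top 1: 0.5229. F: 0.692 > 0.5229 → include.
Rate on top 2: 0.6376. B: 0.354 < 0.6376 → exclude; stop.
Optimal diet: H, F — 2 of 4 types.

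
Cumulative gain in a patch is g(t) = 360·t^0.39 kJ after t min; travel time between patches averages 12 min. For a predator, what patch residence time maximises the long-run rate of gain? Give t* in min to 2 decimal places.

7.67 min

Optimal t* satisfies g'(t*) = g(t*)/(T + t*).
g'(t) = 0.39·360·t^-0.61. Setting 0.39·360·t^-0.61 = 360·t^0.39/(12+t) gives 0.39(12+t) = t, so 0.61·t = 0.39×12.
t* = 0.39×12/0.61 = 7.672 min.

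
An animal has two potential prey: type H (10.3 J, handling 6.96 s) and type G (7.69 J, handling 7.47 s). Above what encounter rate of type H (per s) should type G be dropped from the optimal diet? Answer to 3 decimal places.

At the threshold, the rate on type H alone equals the profitability of type G: λ·10.3/(1 + λ·6.96) = 7.69/7.47 = 1.029.
Rearranging, λ(10.3 − 1.029×6.96) = 1.029, so λ = 1.029/3.135 = 0.3284 per s.

0.328 per s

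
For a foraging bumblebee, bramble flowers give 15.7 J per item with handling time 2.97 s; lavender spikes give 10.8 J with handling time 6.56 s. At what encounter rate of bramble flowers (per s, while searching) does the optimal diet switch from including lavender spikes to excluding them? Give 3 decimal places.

0.152 per s

At the threshold, the rate on bramble flowers alone equals the profitability of lavender spikes: λ·15.7/(1 + λ·2.97) = 10.8/6.56 = 1.646.
Rearranging, λ(15.7 − 1.646×2.97) = 1.646, so λ = 1.646/10.81 = 0.1523 per s.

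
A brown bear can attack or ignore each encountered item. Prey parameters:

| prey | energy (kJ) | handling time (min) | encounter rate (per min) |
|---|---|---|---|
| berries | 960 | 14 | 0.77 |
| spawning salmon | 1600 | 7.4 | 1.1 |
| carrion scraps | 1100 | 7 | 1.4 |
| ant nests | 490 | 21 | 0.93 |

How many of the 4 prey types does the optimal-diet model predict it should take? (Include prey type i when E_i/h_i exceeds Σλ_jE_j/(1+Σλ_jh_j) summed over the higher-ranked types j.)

Profitabilities (E/h, kJ/min): spawning salmon 216, carrion scraps 157, berries 68.6, ant nests 23.3. Add prey in this order while the next type's profitability exceeds the intake rate on those already taken.
Rate on top 1: 192.6. carrion scraps: 157 < 192.6 → exclude; stop.
Optimal diet: spawning salmon — 1 of 4 types.

1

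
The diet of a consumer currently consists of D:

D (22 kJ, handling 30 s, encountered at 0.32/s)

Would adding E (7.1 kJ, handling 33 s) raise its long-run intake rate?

No

On D alone, R = ΣλE/(1+Σλh) = 7.04/10.6 = 0.6642 kJ/s.
Profitability of E: 7.1/33 = 0.2152 kJ/s.
Since 0.2152 < R, time spent handling E is better spent searching.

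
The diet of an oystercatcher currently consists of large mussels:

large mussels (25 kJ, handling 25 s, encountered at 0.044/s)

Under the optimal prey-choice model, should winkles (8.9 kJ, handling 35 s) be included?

No

On large mussels alone, R = ΣλE/(1+Σλh) = 1.1/2.1 = 0.5238 kJ/s.
winkles: E/h = 8.9/35 = 0.2543 kJ/s.
Since 0.2543 < R, time spent handling winkles is better spent searching.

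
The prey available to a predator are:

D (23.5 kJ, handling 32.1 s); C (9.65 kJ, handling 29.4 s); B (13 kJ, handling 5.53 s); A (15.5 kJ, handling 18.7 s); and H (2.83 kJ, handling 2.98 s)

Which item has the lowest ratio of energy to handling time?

C

Profitability E/h (kJ/s): D = 23.5/32.1 = 0.732, C = 9.65/29.4 = 0.328, B = 13/5.53 = 2.35, A = 15.5/18.7 = 0.829, H = 2.83/2.98 = 0.95.
Ranked: B > H > A > D > C.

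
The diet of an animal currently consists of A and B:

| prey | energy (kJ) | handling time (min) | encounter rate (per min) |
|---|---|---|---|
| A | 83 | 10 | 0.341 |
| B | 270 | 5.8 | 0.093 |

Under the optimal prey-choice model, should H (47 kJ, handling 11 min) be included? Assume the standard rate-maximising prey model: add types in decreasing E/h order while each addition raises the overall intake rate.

No

Current rate: (0.341×83 + 0.093×270)/(1 + 0.341×10 + 0.093×5.8) = 10.79 kJ/min.
Profitability of H: 47/11 = 4.273 kJ/min.
Since 4.273 < R, time spent handling H is better spent searching.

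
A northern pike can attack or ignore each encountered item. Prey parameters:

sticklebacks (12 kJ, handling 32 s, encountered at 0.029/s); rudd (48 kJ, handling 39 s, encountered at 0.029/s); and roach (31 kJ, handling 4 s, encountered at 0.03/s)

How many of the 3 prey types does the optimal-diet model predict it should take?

2

Rank by E/h (kJ/s): roach 7.75, rudd 1.23, sticklebacks 0.375. Include each in turn until the next type's E/h falls below the running intake rate.
Rate on top 1: 0.8304. rudd: 1.23 > 0.8304 → include.
Rate on top 2: 1.032. sticklebacks: 0.375 < 1.032 → exclude; stop.
Optimal diet: roach, rudd — 2 of 3 types.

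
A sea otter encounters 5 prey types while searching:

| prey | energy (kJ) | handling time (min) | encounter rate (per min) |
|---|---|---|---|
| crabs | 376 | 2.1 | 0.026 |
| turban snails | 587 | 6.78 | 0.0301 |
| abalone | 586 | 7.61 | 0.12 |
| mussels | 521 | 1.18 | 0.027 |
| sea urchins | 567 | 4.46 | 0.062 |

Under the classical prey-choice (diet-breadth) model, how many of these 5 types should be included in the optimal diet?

5

Profitabilities (E/h, kJ/min): mussels 442, crabs 179, sea urchins 127, turban snails 86.6, abalone 77. Add prey in this order while the next type's profitability exceeds the intake rate on those already taken.
Rate on top 1: 13.63. crabs: 179 > 13.63 → include.
Rate on top 2: 21.95. sea urchins: 127 > 21.95 → include.
Rate on top 3: 43.29. turban snails: 86.6 > 43.29 → include.
Rate on top 4: 48.92. abalone: 77 > 48.92 → include.
Optimal diet: mussels, crabs, sea urchins, turban snails, abalone — 5 of 5 types.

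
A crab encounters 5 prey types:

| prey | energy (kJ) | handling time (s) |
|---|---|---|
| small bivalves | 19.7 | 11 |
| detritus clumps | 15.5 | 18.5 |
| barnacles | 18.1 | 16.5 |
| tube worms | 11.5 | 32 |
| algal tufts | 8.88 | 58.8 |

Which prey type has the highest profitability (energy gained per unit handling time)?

In descending order of E/h:
small bivalves: 19.7/11 = 1.79 kJ/s
barnacles: 18.1/16.5 = 1.1 kJ/s
detritus clumps: 15.5/18.5 = 0.838 kJ/s
tube worms: 11.5/32 = 0.359 kJ/s
algal tufts: 8.88/58.8 = 0.151 kJ/s

small bivalves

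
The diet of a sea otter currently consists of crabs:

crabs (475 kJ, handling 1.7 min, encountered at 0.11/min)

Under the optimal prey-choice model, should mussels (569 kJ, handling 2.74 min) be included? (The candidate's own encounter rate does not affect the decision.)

Yes

Intake rate on the current diet: R = (0.11×475) / (1 + 0.11×1.7) = 52.25/1.187 = 44.02 kJ/min.
Profitability of mussels: 569/2.74 = 207.7 kJ/min.
207.7 > 44.02, so adding mussels raises the average — include it.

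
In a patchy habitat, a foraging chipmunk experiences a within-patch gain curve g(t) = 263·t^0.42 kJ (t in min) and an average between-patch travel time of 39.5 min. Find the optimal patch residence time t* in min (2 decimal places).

Optimal t* satisfies g'(t*) = g(t*)/(T + t*).
g'(t) = 0.42·263·t^-0.58. Setting 0.42·263·t^-0.58 = 263·t^0.42/(39.5+t) gives 0.42(39.5+t) = t, so 0.58·t = 0.42×39.5.
t* = 0.42×39.5/0.58 = 28.6 min.

28.60 min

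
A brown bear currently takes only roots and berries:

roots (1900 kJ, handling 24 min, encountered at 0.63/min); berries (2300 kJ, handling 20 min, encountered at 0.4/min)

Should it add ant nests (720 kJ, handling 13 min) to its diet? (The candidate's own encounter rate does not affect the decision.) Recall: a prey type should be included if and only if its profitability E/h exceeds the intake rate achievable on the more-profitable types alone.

Intake rate on the current diet: R = (0.63×1900 + 0.4×2300) / (1 + 0.63×24 + 0.4×20) = 2117/24.12 = 87.77 kJ/min.
ant nests: E/h = 720/13 = 55.38 kJ/min.
Since 55.38 < R, time spent handling ant nests is better spent searching.

No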